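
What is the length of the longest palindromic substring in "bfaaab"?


Input: "bfaaab"
Checking substrings for palindromes:
  [2:5] "aaa" (len 3) => palindrome
  [2:4] "aa" (len 2) => palindrome
  [3:5] "aa" (len 2) => palindrome
Longest palindromic substring: "aaa" with length 3

3


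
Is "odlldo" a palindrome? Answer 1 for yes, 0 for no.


Input: odlldo
Reversed: odlldo
  Compare pos 0 ('o') with pos 5 ('o'): match
  Compare pos 1 ('d') with pos 4 ('d'): match
  Compare pos 2 ('l') with pos 3 ('l'): match
Result: palindrome

1


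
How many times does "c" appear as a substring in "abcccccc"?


Searching for "c" in "abcccccc"
Scanning each position:
  Position 0: "a" => no
  Position 1: "b" => no
  Position 2: "c" => MATCH
  Position 3: "c" => MATCH
  Position 4: "c" => MATCH
  Position 5: "c" => MATCH
  Position 6: "c" => MATCH
  Position 7: "c" => MATCH
Total occurrences: 6

6


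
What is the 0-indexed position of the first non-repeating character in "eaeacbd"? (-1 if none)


Input: eaeacbd
Character frequencies:
  'a': 2
  'b': 1
  'c': 1
  'd': 1
  'e': 2
Scanning left to right for freq == 1:
  Position 0 ('e'): freq=2, skip
  Position 1 ('a'): freq=2, skip
  Position 2 ('e'): freq=2, skip
  Position 3 ('a'): freq=2, skip
  Position 4 ('c'): unique! => answer = 4

4


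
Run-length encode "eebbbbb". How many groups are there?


Input: eebbbbb
Scanning for consecutive runs:
  Group 1: 'e' x 2 (positions 0-1)
  Group 2: 'b' x 5 (positions 2-6)
Total groups: 2

2


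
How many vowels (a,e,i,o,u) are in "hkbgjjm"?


Input: hkbgjjm
Checking each character:
  'h' at position 0: consonant
  'k' at position 1: consonant
  'b' at position 2: consonant
  'g' at position 3: consonant
  'j' at position 4: consonant
  'j' at position 5: consonant
  'm' at position 6: consonant
Total vowels: 0

0


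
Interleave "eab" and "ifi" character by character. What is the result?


Interleaving "eab" and "ifi":
  Position 0: 'e' from first, 'i' from second => "ei"
  Position 1: 'a' from first, 'f' from second => "af"
  Position 2: 'b' from first, 'i' from second => "bi"
Result: eiafbi

eiafbi


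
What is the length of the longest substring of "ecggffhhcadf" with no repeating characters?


Input: "ecggffhhcadf"
Sliding window (track last position of each char):
  Position 0 ('e'): window [0,0] length 1 -- new best
  Position 1 ('c'): window [0,1] length 2 -- new best
  Position 2 ('g'): window [0,2] length 3 -- new best
  Position 3 ('g'): repeat (last at 2), move window start to 3
  Position 3 ('g'): window [3,3] length 1
  Position 4 ('f'): window [3,4] length 2
  Position 5 ('f'): repeat (last at 4), move window start to 5
  Position 5 ('f'): window [5,5] length 1
  Position 6 ('h'): window [5,6] length 2
  Position 7 ('h'): repeat (last at 6), move window start to 7
  Position 7 ('h'): window [7,7] length 1
  Position 8 ('c'): window [7,8] length 2
  Position 9 ('a'): window [7,9] length 3
  Position 10 ('d'): window [7,10] length 4 -- new best
  Position 11 ('f'): window [7,11] length 5 -- new best
Longest substring with no repeats: "hcadf" with length 5

5


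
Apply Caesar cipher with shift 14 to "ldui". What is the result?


Caesar cipher: shift "ldui" by 14
  'l' (pos 11) + 14 = pos 25 = 'z'
  'd' (pos 3) + 14 = pos 17 = 'r'
  'u' (pos 20) + 14 = pos 8 = 'i'
  'i' (pos 8) + 14 = pos 22 = 'w'
Result: zriw

zriw


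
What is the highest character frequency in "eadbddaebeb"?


Input: eadbddaebeb
Character counts:
  'a': 2
  'b': 3
  'd': 3
  'e': 3
Maximum frequency: 3

3


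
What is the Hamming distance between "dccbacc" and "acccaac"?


Comparing "dccbacc" and "acccaac" position by position:
  Position 0: 'd' vs 'a' => differ
  Position 1: 'c' vs 'c' => same
  Position 2: 'c' vs 'c' => same
  Position 3: 'b' vs 'c' => differ
  Position 4: 'a' vs 'a' => same
  Position 5: 'c' vs 'a' => differ
  Position 6: 'c' vs 'c' => same
Total differences (Hamming distance): 3

3


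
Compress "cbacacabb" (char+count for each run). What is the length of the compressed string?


Input: cbacacabb
Runs:
  'c' x 1 => "c1"
  'b' x 1 => "b1"
  'a' x 1 => "a1"
  'c' x 1 => "c1"
  'a' x 1 => "a1"
  'c' x 1 => "c1"
  'a' x 1 => "a1"
  'b' x 2 => "b2"
Compressed: "c1b1a1c1a1c1a1b2"
Compressed length: 16

16


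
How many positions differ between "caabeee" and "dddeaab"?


Comparing "caabeee" and "dddeaab" position by position:
  Position 0: 'c' vs 'd' => DIFFER
  Position 1: 'a' vs 'd' => DIFFER
  Position 2: 'a' vs 'd' => DIFFER
  Position 3: 'b' vs 'e' => DIFFER
  Position 4: 'e' vs 'a' => DIFFER
  Position 5: 'e' vs 'a' => DIFFER
  Position 6: 'e' vs 'b' => DIFFER
Positions that differ: 7

7


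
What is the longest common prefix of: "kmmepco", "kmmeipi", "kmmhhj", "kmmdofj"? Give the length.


Words: kmmepco, kmmeipi, kmmhhj, kmmdofj
  Position 0: all 'k' => match
  Position 1: all 'm' => match
  Position 2: all 'm' => match
  Position 3: ('e', 'e', 'h', 'd') => mismatch, stop
LCP = "kmm" (length 3)

3


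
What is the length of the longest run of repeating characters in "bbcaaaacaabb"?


Input: "bbcaaaacaabb"
Scanning for longest run:
  Position 1 ('b'): continues run of 'b', length=2
  Position 2 ('c'): new char, reset run to 1
  Position 3 ('a'): new char, reset run to 1
  Position 4 ('a'): continues run of 'a', length=2
  Position 5 ('a'): continues run of 'a', length=3
  Position 6 ('a'): continues run of 'a', length=4
  Position 7 ('c'): new char, reset run to 1
  Position 8 ('a'): new char, reset run to 1
  Position 9 ('a'): continues run of 'a', length=2
  Position 10 ('b'): new char, reset run to 1
  Position 11 ('b'): continues run of 'b', length=2
Longest run: 'a' with length 4

4


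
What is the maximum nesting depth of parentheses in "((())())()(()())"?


Input: "((())())()(()())"
Tracking depth:
  Position 0 '(': depth becomes 1
  Position 1 '(': depth becomes 2
  Position 2 '(': depth becomes 3
  Position 3 ')': depth becomes 2
  Position 4 ')': depth becomes 1
  Position 5 '(': depth becomes 2
  Position 6 ')': depth becomes 1
  Position 7 ')': depth becomes 0
  Position 8 '(': depth becomes 1
  Position 9 ')': depth becomes 0
  Position 10 '(': depth becomes 1
  Position 11 '(': depth becomes 2
  Position 12 ')': depth becomes 1
  Position 13 '(': depth becomes 2
  Position 14 ')': depth becomes 1
  Position 15 ')': depth becomes 0
Maximum depth reached: 3

3


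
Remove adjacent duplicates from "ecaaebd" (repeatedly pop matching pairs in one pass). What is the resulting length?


Input: ecaaebd
Stack-based adjacent duplicate removal:
  Read 'e': push. Stack: e
  Read 'c': push. Stack: ec
  Read 'a': push. Stack: eca
  Read 'a': matches stack top 'a' => pop. Stack: ec
  Read 'e': push. Stack: ece
  Read 'b': push. Stack: eceb
  Read 'd': push. Stack: ecebd
Final stack: "ecebd" (length 5)

5


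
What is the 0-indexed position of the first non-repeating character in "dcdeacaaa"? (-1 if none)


Input: dcdeacaaa
Character frequencies:
  'a': 4
  'c': 2
  'd': 2
  'e': 1
Scanning left to right for freq == 1:
  Position 0 ('d'): freq=2, skip
  Position 1 ('c'): freq=2, skip
  Position 2 ('d'): freq=2, skip
  Position 3 ('e'): unique! => answer = 3

3


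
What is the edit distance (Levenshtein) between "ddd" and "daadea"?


Computing edit distance: "ddd" -> "daadea"
DP table:
           d    a    a    d    e    a
      0    1    2    3    4    5    6
  d   1    0    1    2    3    4    5
  d   2    1    1    2    2    3    4
  d   3    2    2    2    2    3    4
Edit distance = dp[3][6] = 4

4


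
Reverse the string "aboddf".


Input: aboddf
Reading characters right to left:
  Position 5: 'f'
  Position 4: 'd'
  Position 3: 'd'
  Position 2: 'o'
  Position 1: 'b'
  Position 0: 'a'
Reversed: fddoba

fddoba


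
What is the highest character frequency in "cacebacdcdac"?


Input: cacebacdcdac
Character counts:
  'a': 3
  'b': 1
  'c': 5
  'd': 2
  'e': 1
Maximum frequency: 5

5


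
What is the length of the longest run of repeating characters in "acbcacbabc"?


Input: "acbcacbabc"
Scanning for longest run:
  Position 1 ('c'): new char, reset run to 1
  Position 2 ('b'): new char, reset run to 1
  Position 3 ('c'): new char, reset run to 1
  Position 4 ('a'): new char, reset run to 1
  Position 5 ('c'): new char, reset run to 1
  Position 6 ('b'): new char, reset run to 1
  Position 7 ('a'): new char, reset run to 1
  Position 8 ('b'): new char, reset run to 1
  Position 9 ('c'): new char, reset run to 1
Longest run: 'a' with length 1

1


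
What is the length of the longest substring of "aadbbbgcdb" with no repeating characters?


Input: "aadbbbgcdb"
Sliding window (track last position of each char):
  Position 0 ('a'): window [0,0] length 1 -- new best
  Position 1 ('a'): repeat (last at 0), move window start to 1
  Position 1 ('a'): window [1,1] length 1
  Position 2 ('d'): window [1,2] length 2 -- new best
  Position 3 ('b'): window [1,3] length 3 -- new best
  Position 4 ('b'): repeat (last at 3), move window start to 4
  Position 4 ('b'): window [4,4] length 1
  Position 5 ('b'): repeat (last at 4), move window start to 5
  Position 5 ('b'): window [5,5] length 1
  Position 6 ('g'): window [5,6] length 2
  Position 7 ('c'): window [5,7] length 3
  Position 8 ('d'): window [5,8] length 4 -- new best
  Position 9 ('b'): repeat (last at 5), move window start to 6
  Position 9 ('b'): window [6,9] length 4
Longest substring with no repeats: "bgcd" with length 4

4


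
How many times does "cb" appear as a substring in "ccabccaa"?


Searching for "cb" in "ccabccaa"
Scanning each position:
  Position 0: "cc" => no
  Position 1: "ca" => no
  Position 2: "ab" => no
  Position 3: "bc" => no
  Position 4: "cc" => no
  Position 5: "ca" => no
  Position 6: "aa" => no
Total occurrences: 0

0


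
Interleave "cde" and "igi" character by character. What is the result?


Interleaving "cde" and "igi":
  Position 0: 'c' from first, 'i' from second => "ci"
  Position 1: 'd' from first, 'g' from second => "dg"
  Position 2: 'e' from first, 'i' from second => "ei"
Result: cidgei

cidgei


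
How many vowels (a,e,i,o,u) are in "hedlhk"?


Input: hedlhk
Checking each character:
  'h' at position 0: consonant
  'e' at position 1: vowel (running total: 1)
  'd' at position 2: consonant
  'l' at position 3: consonant
  'h' at position 4: consonant
  'k' at position 5: consonant
Total vowels: 1

1


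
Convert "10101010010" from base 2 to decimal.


Input: "10101010010" in base 2
Positional expansion:
  Digit '1' (value 1) x 2^10 = 1024
  Digit '0' (value 0) x 2^9 = 0
  Digit '1' (value 1) x 2^8 = 256
  Digit '0' (value 0) x 2^7 = 0
  Digit '1' (value 1) x 2^6 = 64
  Digit '0' (value 0) x 2^5 = 0
  Digit '1' (value 1) x 2^4 = 16
  Digit '0' (value 0) x 2^3 = 0
  Digit '0' (value 0) x 2^2 = 0
  Digit '1' (value 1) x 2^1 = 2
  Digit '0' (value 0) x 2^0 = 0
Sum = 1362

1362


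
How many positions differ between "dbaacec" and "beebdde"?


Comparing "dbaacec" and "beebdde" position by position:
  Position 0: 'd' vs 'b' => DIFFER
  Position 1: 'b' vs 'e' => DIFFER
  Position 2: 'a' vs 'e' => DIFFER
  Position 3: 'a' vs 'b' => DIFFER
  Position 4: 'c' vs 'd' => DIFFER
  Position 5: 'e' vs 'd' => DIFFER
  Position 6: 'c' vs 'e' => DIFFER
Positions that differ: 7

7


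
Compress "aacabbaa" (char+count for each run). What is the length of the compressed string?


Input: aacabbaa
Runs:
  'a' x 2 => "a2"
  'c' x 1 => "c1"
  'a' x 1 => "a1"
  'b' x 2 => "b2"
  'a' x 2 => "a2"
Compressed: "a2c1a1b2a2"
Compressed length: 10

10


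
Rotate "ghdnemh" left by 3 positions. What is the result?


Input: "ghdnemh", rotate left by 3
First 3 characters: "ghd"
Remaining characters: "nemh"
Concatenate remaining + first: "nemh" + "ghd" = "nemhghd"

nemhghd


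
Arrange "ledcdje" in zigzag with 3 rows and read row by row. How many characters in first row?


Zigzag "ledcdje" into 3 rows:
Placing characters:
  'l' => row 0
  'e' => row 1
  'd' => row 2
  'c' => row 1
  'd' => row 0
  'j' => row 1
  'e' => row 2
Rows:
  Row 0: "ld"
  Row 1: "ecj"
  Row 2: "de"
First row length: 2

2


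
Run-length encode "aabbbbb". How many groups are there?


Input: aabbbbb
Scanning for consecutive runs:
  Group 1: 'a' x 2 (positions 0-1)
  Group 2: 'b' x 5 (positions 2-6)
Total groups: 2

2


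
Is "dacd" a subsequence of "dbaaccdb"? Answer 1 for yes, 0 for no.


Check if "dacd" is a subsequence of "dbaaccdb"
Greedy scan:
  Position 0 ('d'): matches sub[0] = 'd'
  Position 1 ('b'): no match needed
  Position 2 ('a'): matches sub[1] = 'a'
  Position 3 ('a'): no match needed
  Position 4 ('c'): matches sub[2] = 'c'
  Position 5 ('c'): no match needed
  Position 6 ('d'): matches sub[3] = 'd'
  Position 7 ('b'): no match needed
All 4 characters matched => is a subsequence

1


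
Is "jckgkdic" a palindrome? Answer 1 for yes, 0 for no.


Input: jckgkdic
Reversed: cidkgkcj
  Compare pos 0 ('j') with pos 7 ('c'): MISMATCH
  Compare pos 1 ('c') with pos 6 ('i'): MISMATCH
  Compare pos 2 ('k') with pos 5 ('d'): MISMATCH
  Compare pos 3 ('g') with pos 4 ('k'): MISMATCH
Result: not a palindrome

0


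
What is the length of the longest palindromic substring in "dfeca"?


Input: "dfeca"
Checking substrings for palindromes:
  No multi-char palindromic substrings found
Longest palindromic substring: "d" with length 1

1


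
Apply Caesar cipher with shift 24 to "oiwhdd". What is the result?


Caesar cipher: shift "oiwhdd" by 24
  'o' (pos 14) + 24 = pos 12 = 'm'
  'i' (pos 8) + 24 = pos 6 = 'g'
  'w' (pos 22) + 24 = pos 20 = 'u'
  'h' (pos 7) + 24 = pos 5 = 'f'
  'd' (pos 3) + 24 = pos 1 = 'b'
  'd' (pos 3) + 24 = pos 1 = 'b'
Result: mgufbb

mgufbb


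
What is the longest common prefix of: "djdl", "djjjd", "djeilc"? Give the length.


Words: djdl, djjjd, djeilc
  Position 0: all 'd' => match
  Position 1: all 'j' => match
  Position 2: ('d', 'j', 'e') => mismatch, stop
LCP = "dj" (length 2)

2


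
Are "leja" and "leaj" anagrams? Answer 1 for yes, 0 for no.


Strings: "leja", "leaj"
Sorted first:  aejl
Sorted second: aejl
Sorted forms match => anagrams

1


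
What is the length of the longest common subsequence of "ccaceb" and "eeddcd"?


LCS of "ccaceb" and "eeddcd"
DP table:
           e    e    d    d    c    d
      0    0    0    0    0    0    0
  c   0    0    0    0    0    1    1
  c   0    0    0    0    0    1    1
  a   0    0    0    0    0    1    1
  c   0    0    0    0    0    1    1
  e   0    1    1    1    1    1    1
  b   0    1    1    1    1    1    1
LCS length = dp[6][6] = 1

1


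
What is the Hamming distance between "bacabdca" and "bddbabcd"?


Comparing "bacabdca" and "bddbabcd" position by position:
  Position 0: 'b' vs 'b' => same
  Position 1: 'a' vs 'd' => differ
  Position 2: 'c' vs 'd' => differ
  Position 3: 'a' vs 'b' => differ
  Position 4: 'b' vs 'a' => differ
  Position 5: 'd' vs 'b' => differ
  Position 6: 'c' vs 'c' => same
  Position 7: 'a' vs 'd' => differ
Total differences (Hamming distance): 6

6


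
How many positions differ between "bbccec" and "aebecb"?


Comparing "bbccec" and "aebecb" position by position:
  Position 0: 'b' vs 'a' => DIFFER
  Position 1: 'b' vs 'e' => DIFFER
  Position 2: 'c' vs 'b' => DIFFER
  Position 3: 'c' vs 'e' => DIFFER
  Position 4: 'e' vs 'c' => DIFFER
  Position 5: 'c' vs 'b' => DIFFER
Positions that differ: 6

6


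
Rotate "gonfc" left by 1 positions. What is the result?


Input: "gonfc", rotate left by 1
First 1 characters: "g"
Remaining characters: "onfc"
Concatenate remaining + first: "onfc" + "g" = "onfcg"

onfcg


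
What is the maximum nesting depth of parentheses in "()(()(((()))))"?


Input: "()(()(((()))))"
Tracking depth:
  Position 0 '(': depth becomes 1
  Position 1 ')': depth becomes 0
  Position 2 '(': depth becomes 1
  Position 3 '(': depth becomes 2
  Position 4 ')': depth becomes 1
  Position 5 '(': depth becomes 2
  Position 6 '(': depth becomes 3
  Position 7 '(': depth becomes 4
  Position 8 '(': depth becomes 5
  Position 9 ')': depth becomes 4
  Position 10 ')': depth becomes 3
  Position 11 ')': depth becomes 2
  Position 12 ')': depth becomes 1
  Position 13 ')': depth becomes 0
Maximum depth reached: 5

5


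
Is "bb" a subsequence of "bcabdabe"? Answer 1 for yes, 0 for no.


Check if "bb" is a subsequence of "bcabdabe"
Greedy scan:
  Position 0 ('b'): matches sub[0] = 'b'
  Position 1 ('c'): no match needed
  Position 2 ('a'): no match needed
  Position 3 ('b'): matches sub[1] = 'b'
  Position 4 ('d'): no match needed
  Position 5 ('a'): no match needed
  Position 6 ('b'): no match needed
  Position 7 ('e'): no match needed
All 2 characters matched => is a subsequence

1


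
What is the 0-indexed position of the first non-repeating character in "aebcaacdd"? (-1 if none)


Input: aebcaacdd
Character frequencies:
  'a': 3
  'b': 1
  'c': 2
  'd': 2
  'e': 1
Scanning left to right for freq == 1:
  Position 0 ('a'): freq=3, skip
  Position 1 ('e'): unique! => answer = 1

1


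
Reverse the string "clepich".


Input: clepich
Reading characters right to left:
  Position 6: 'h'
  Position 5: 'c'
  Position 4: 'i'
  Position 3: 'p'
  Position 2: 'e'
  Position 1: 'l'
  Position 0: 'c'
Reversed: hcipelc

hcipelc


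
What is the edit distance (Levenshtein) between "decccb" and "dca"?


Computing edit distance: "decccb" -> "dca"
DP table:
           d    c    a
      0    1    2    3
  d   1    0    1    2
  e   2    1    1    2
  c   3    2    1    2
  c   4    3    2    2
  c   5    4    3    3
  b   6    5    4    4
Edit distance = dp[6][3] = 4

4


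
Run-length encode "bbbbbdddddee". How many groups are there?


Input: bbbbbdddddee
Scanning for consecutive runs:
  Group 1: 'b' x 5 (positions 0-4)
  Group 2: 'd' x 5 (positions 5-9)
  Group 3: 'e' x 2 (positions 10-11)
Total groups: 3

3


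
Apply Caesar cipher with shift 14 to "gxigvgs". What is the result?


Caesar cipher: shift "gxigvgs" by 14
  'g' (pos 6) + 14 = pos 20 = 'u'
  'x' (pos 23) + 14 = pos 11 = 'l'
  'i' (pos 8) + 14 = pos 22 = 'w'
  'g' (pos 6) + 14 = pos 20 = 'u'
  'v' (pos 21) + 14 = pos 9 = 'j'
  'g' (pos 6) + 14 = pos 20 = 'u'
  's' (pos 18) + 14 = pos 6 = 'g'
Result: ulwujug

ulwujug


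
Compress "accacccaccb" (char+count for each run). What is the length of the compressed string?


Input: accacccaccb
Runs:
  'a' x 1 => "a1"
  'c' x 2 => "c2"
  'a' x 1 => "a1"
  'c' x 3 => "c3"
  'a' x 1 => "a1"
  'c' x 2 => "c2"
  'b' x 1 => "b1"
Compressed: "a1c2a1c3a1c2b1"
Compressed length: 14

14


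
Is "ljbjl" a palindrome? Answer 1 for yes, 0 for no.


Input: ljbjl
Reversed: ljbjl
  Compare pos 0 ('l') with pos 4 ('l'): match
  Compare pos 1 ('j') with pos 3 ('j'): match
Result: palindrome

1


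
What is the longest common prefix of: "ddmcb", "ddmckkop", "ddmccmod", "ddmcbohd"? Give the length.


Words: ddmcb, ddmckkop, ddmccmod, ddmcbohd
  Position 0: all 'd' => match
  Position 1: all 'd' => match
  Position 2: all 'm' => match
  Position 3: all 'c' => match
  Position 4: ('b', 'k', 'c', 'b') => mismatch, stop
LCP = "ddmc" (length 4)

4


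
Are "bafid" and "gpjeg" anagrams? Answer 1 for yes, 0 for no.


Strings: "bafid", "gpjeg"
Sorted first:  abdfi
Sorted second: eggjp
Differ at position 0: 'a' vs 'e' => not anagrams

0


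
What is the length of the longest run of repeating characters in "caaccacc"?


Input: "caaccacc"
Scanning for longest run:
  Position 1 ('a'): new char, reset run to 1
  Position 2 ('a'): continues run of 'a', length=2
  Position 3 ('c'): new char, reset run to 1
  Position 4 ('c'): continues run of 'c', length=2
  Position 5 ('a'): new char, reset run to 1
  Position 6 ('c'): new char, reset run to 1
  Position 7 ('c'): continues run of 'c', length=2
Longest run: 'a' with length 2

2


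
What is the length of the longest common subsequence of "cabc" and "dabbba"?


LCS of "cabc" and "dabbba"
DP table:
           d    a    b    b    b    a
      0    0    0    0    0    0    0
  c   0    0    0    0    0    0    0
  a   0    0    1    1    1    1    1
  b   0    0    1    2    2    2    2
  c   0    0    1    2    2    2    2
LCS length = dp[4][6] = 2

2


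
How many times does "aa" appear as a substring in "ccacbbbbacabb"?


Searching for "aa" in "ccacbbbbacabb"
Scanning each position:
  Position 0: "cc" => no
  Position 1: "ca" => no
  Position 2: "ac" => no
  Position 3: "cb" => no
  Position 4: "bb" => no
  Position 5: "bb" => no
  Position 6: "bb" => no
  Position 7: "ba" => no
  Position 8: "ac" => no
  Position 9: "ca" => no
  Position 10: "ab" => no
  Position 11: "bb" => no
Total occurrences: 0

0


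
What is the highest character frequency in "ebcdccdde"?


Input: ebcdccdde
Character counts:
  'b': 1
  'c': 3
  'd': 3
  'e': 2
Maximum frequency: 3

3


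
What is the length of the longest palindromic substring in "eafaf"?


Input: "eafaf"
Checking substrings for palindromes:
  [1:4] "afa" (len 3) => palindrome
  [2:5] "faf" (len 3) => palindrome
Longest palindromic substring: "afa" with length 3

3


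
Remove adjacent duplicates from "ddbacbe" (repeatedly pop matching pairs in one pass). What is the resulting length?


Input: ddbacbe
Stack-based adjacent duplicate removal:
  Read 'd': push. Stack: d
  Read 'd': matches stack top 'd' => pop. Stack: (empty)
  Read 'b': push. Stack: b
  Read 'a': push. Stack: ba
  Read 'c': push. Stack: bac
  Read 'b': push. Stack: bacb
  Read 'e': push. Stack: bacbe
Final stack: "bacbe" (length 5)

5


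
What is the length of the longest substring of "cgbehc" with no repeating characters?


Input: "cgbehc"
Sliding window (track last position of each char):
  Position 0 ('c'): window [0,0] length 1 -- new best
  Position 1 ('g'): window [0,1] length 2 -- new best
  Position 2 ('b'): window [0,2] length 3 -- new best
  Position 3 ('e'): window [0,3] length 4 -- new best
  Position 4 ('h'): window [0,4] length 5 -- new best
  Position 5 ('c'): repeat (last at 0), move window start to 1
  Position 5 ('c'): window [1,5] length 5
Longest substring with no repeats: "cgbeh" with length 5

5


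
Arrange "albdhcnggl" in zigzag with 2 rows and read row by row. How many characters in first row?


Zigzag "albdhcnggl" into 2 rows:
Placing characters:
  'a' => row 0
  'l' => row 1
  'b' => row 0
  'd' => row 1
  'h' => row 0
  'c' => row 1
  'n' => row 0
  'g' => row 1
  'g' => row 0
  'l' => row 1
Rows:
  Row 0: "abhng"
  Row 1: "ldcgl"
First row length: 5

5


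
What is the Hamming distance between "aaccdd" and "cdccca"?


Comparing "aaccdd" and "cdccca" position by position:
  Position 0: 'a' vs 'c' => differ
  Position 1: 'a' vs 'd' => differ
  Position 2: 'c' vs 'c' => same
  Position 3: 'c' vs 'c' => same
  Position 4: 'd' vs 'c' => differ
  Position 5: 'd' vs 'a' => differ
Total differences (Hamming distance): 4

4


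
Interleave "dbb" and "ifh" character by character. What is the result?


Interleaving "dbb" and "ifh":
  Position 0: 'd' from first, 'i' from second => "di"
  Position 1: 'b' from first, 'f' from second => "bf"
  Position 2: 'b' from first, 'h' from second => "bh"
Result: dibfbh

dibfbh


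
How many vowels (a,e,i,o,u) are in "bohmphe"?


Input: bohmphe
Checking each character:
  'b' at position 0: consonant
  'o' at position 1: vowel (running total: 1)
  'h' at position 2: consonant
  'm' at position 3: consonant
  'p' at position 4: consonant
  'h' at position 5: consonant
  'e' at position 6: vowel (running total: 2)
Total vowels: 2

2


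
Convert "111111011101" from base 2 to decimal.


Input: "111111011101" in base 2
Positional expansion:
  Digit '1' (value 1) x 2^11 = 2048
  Digit '1' (value 1) x 2^10 = 1024
  Digit '1' (value 1) x 2^9 = 512
  Digit '1' (value 1) x 2^8 = 256
  Digit '1' (value 1) x 2^7 = 128
  Digit '1' (value 1) x 2^6 = 64
  Digit '0' (value 0) x 2^5 = 0
  Digit '1' (value 1) x 2^4 = 16
  Digit '1' (value 1) x 2^3 = 8
  Digit '1' (value 1) x 2^2 = 4
  Digit '0' (value 0) x 2^1 = 0
  Digit '1' (value 1) x 2^0 = 1
Sum = 4061

4061


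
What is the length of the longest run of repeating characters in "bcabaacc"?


Input: "bcabaacc"
Scanning for longest run:
  Position 1 ('c'): new char, reset run to 1
  Position 2 ('a'): new char, reset run to 1
  Position 3 ('b'): new char, reset run to 1
  Position 4 ('a'): new char, reset run to 1
  Position 5 ('a'): continues run of 'a', length=2
  Position 6 ('c'): new char, reset run to 1
  Position 7 ('c'): continues run of 'c', length=2
Longest run: 'a' with length 2

2


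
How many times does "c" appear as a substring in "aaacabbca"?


Searching for "c" in "aaacabbca"
Scanning each position:
  Position 0: "a" => no
  Position 1: "a" => no
  Position 2: "a" => no
  Position 3: "c" => MATCH
  Position 4: "a" => no
  Position 5: "b" => no
  Position 6: "b" => no
  Position 7: "c" => MATCH
  Position 8: "a" => no
Total occurrences: 2

2


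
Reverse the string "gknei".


Input: gknei
Reading characters right to left:
  Position 4: 'i'
  Position 3: 'e'
  Position 2: 'n'
  Position 1: 'k'
  Position 0: 'g'
Reversed: ienkg

ienkg


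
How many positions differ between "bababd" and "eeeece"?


Comparing "bababd" and "eeeece" position by position:
  Position 0: 'b' vs 'e' => DIFFER
  Position 1: 'a' vs 'e' => DIFFER
  Position 2: 'b' vs 'e' => DIFFER
  Position 3: 'a' vs 'e' => DIFFER
  Position 4: 'b' vs 'c' => DIFFER
  Position 5: 'd' vs 'e' => DIFFER
Positions that differ: 6

6


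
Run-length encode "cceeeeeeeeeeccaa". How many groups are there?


Input: cceeeeeeeeeeccaa
Scanning for consecutive runs:
  Group 1: 'c' x 2 (positions 0-1)
  Group 2: 'e' x 10 (positions 2-11)
  Group 3: 'c' x 2 (positions 12-13)
  Group 4: 'a' x 2 (positions 14-15)
Total groups: 4

4


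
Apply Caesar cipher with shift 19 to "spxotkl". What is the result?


Caesar cipher: shift "spxotkl" by 19
  's' (pos 18) + 19 = pos 11 = 'l'
  'p' (pos 15) + 19 = pos 8 = 'i'
  'x' (pos 23) + 19 = pos 16 = 'q'
  'o' (pos 14) + 19 = pos 7 = 'h'
  't' (pos 19) + 19 = pos 12 = 'm'
  'k' (pos 10) + 19 = pos 3 = 'd'
  'l' (pos 11) + 19 = pos 4 = 'e'
Result: liqhmde

liqhmde


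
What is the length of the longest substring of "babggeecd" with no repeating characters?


Input: "babggeecd"
Sliding window (track last position of each char):
  Position 0 ('b'): window [0,0] length 1 -- new best
  Position 1 ('a'): window [0,1] length 2 -- new best
  Position 2 ('b'): repeat (last at 0), move window start to 1
  Position 2 ('b'): window [1,2] length 2
  Position 3 ('g'): window [1,3] length 3 -- new best
  Position 4 ('g'): repeat (last at 3), move window start to 4
  Position 4 ('g'): window [4,4] length 1
  Position 5 ('e'): window [4,5] length 2
  Position 6 ('e'): repeat (last at 5), move window start to 6
  Position 6 ('e'): window [6,6] length 1
  Position 7 ('c'): window [6,7] length 2
  Position 8 ('d'): window [6,8] length 3
Longest substring with no repeats: "abg" with length 3

3


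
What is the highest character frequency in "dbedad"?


Input: dbedad
Character counts:
  'a': 1
  'b': 1
  'd': 3
  'e': 1
Maximum frequency: 3

3


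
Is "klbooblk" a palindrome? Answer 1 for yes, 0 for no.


Input: klbooblk
Reversed: klbooblk
  Compare pos 0 ('k') with pos 7 ('k'): match
  Compare pos 1 ('l') with pos 6 ('l'): match
  Compare pos 2 ('b') with pos 5 ('b'): match
  Compare pos 3 ('o') with pos 4 ('o'): match
Result: palindrome

1


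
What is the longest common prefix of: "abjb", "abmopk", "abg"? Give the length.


Words: abjb, abmopk, abg
  Position 0: all 'a' => match
  Position 1: all 'b' => match
  Position 2: ('j', 'm', 'g') => mismatch, stop
LCP = "ab" (length 2)

2


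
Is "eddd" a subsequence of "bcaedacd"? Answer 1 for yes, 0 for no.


Check if "eddd" is a subsequence of "bcaedacd"
Greedy scan:
  Position 0 ('b'): no match needed
  Position 1 ('c'): no match needed
  Position 2 ('a'): no match needed
  Position 3 ('e'): matches sub[0] = 'e'
  Position 4 ('d'): matches sub[1] = 'd'
  Position 5 ('a'): no match needed
  Position 6 ('c'): no match needed
  Position 7 ('d'): matches sub[2] = 'd'
Only matched 3/4 characters => not a subsequence

0


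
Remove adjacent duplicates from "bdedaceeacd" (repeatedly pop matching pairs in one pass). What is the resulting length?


Input: bdedaceeacd
Stack-based adjacent duplicate removal:
  Read 'b': push. Stack: b
  Read 'd': push. Stack: bd
  Read 'e': push. Stack: bde
  Read 'd': push. Stack: bded
  Read 'a': push. Stack: bdeda
  Read 'c': push. Stack: bdedac
  Read 'e': push. Stack: bdedace
  Read 'e': matches stack top 'e' => pop. Stack: bdedac
  Read 'a': push. Stack: bdedaca
  Read 'c': push. Stack: bdedacac
  Read 'd': push. Stack: bdedacacd
Final stack: "bdedacacd" (length 9)

9


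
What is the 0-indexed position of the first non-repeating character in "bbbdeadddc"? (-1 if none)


Input: bbbdeadddc
Character frequencies:
  'a': 1
  'b': 3
  'c': 1
  'd': 4
  'e': 1
Scanning left to right for freq == 1:
  Position 0 ('b'): freq=3, skip
  Position 1 ('b'): freq=3, skip
  Position 2 ('b'): freq=3, skip
  Position 3 ('d'): freq=4, skip
  Position 4 ('e'): unique! => answer = 4

4


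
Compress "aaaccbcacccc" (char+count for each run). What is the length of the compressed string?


Input: aaaccbcacccc
Runs:
  'a' x 3 => "a3"
  'c' x 2 => "c2"
  'b' x 1 => "b1"
  'c' x 1 => "c1"
  'a' x 1 => "a1"
  'c' x 4 => "c4"
Compressed: "a3c2b1c1a1c4"
Compressed length: 12

12


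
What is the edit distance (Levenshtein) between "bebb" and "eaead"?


Computing edit distance: "bebb" -> "eaead"
DP table:
           e    a    e    a    d
      0    1    2    3    4    5
  b   1    1    2    3    4    5
  e   2    1    2    2    3    4
  b   3    2    2    3    3    4
  b   4    3    3    3    4    4
Edit distance = dp[4][5] = 4

4


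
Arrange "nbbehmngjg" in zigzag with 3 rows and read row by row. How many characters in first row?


Zigzag "nbbehmngjg" into 3 rows:
Placing characters:
  'n' => row 0
  'b' => row 1
  'b' => row 2
  'e' => row 1
  'h' => row 0
  'm' => row 1
  'n' => row 2
  'g' => row 1
  'j' => row 0
  'g' => row 1
Rows:
  Row 0: "nhj"
  Row 1: "bemgg"
  Row 2: "bn"
First row length: 3

3


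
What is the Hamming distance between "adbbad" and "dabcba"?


Comparing "adbbad" and "dabcba" position by position:
  Position 0: 'a' vs 'd' => differ
  Position 1: 'd' vs 'a' => differ
  Position 2: 'b' vs 'b' => same
  Position 3: 'b' vs 'c' => differ
  Position 4: 'a' vs 'b' => differ
  Position 5: 'd' vs 'a' => differ
Total differences (Hamming distance): 5

5


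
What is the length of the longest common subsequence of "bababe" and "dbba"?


LCS of "bababe" and "dbba"
DP table:
           d    b    b    a
      0    0    0    0    0
  b   0    0    1    1    1
  a   0    0    1    1    2
  b   0    0    1    2    2
  a   0    0    1    2    3
  b   0    0    1    2    3
  e   0    0    1    2    3
LCS length = dp[6][4] = 3

3


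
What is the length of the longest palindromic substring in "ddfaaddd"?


Input: "ddfaaddd"
Checking substrings for palindromes:
  [5:8] "ddd" (len 3) => palindrome
  [0:2] "dd" (len 2) => palindrome
  [3:5] "aa" (len 2) => palindrome
  [5:7] "dd" (len 2) => palindrome
  [6:8] "dd" (len 2) => palindrome
Longest palindromic substring: "ddd" with length 3

3


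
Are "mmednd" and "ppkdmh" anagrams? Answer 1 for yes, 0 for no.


Strings: "mmednd", "ppkdmh"
Sorted first:  ddemmn
Sorted second: dhkmpp
Differ at position 1: 'd' vs 'h' => not anagrams

0


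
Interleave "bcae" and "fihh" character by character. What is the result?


Interleaving "bcae" and "fihh":
  Position 0: 'b' from first, 'f' from second => "bf"
  Position 1: 'c' from first, 'i' from second => "ci"
  Position 2: 'a' from first, 'h' from second => "ah"
  Position 3: 'e' from first, 'h' from second => "eh"
Result: bfciaheh

bfciaheh


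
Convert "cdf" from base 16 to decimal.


Input: "cdf" in base 16
Positional expansion:
  Digit 'c' (value 12) x 16^2 = 3072
  Digit 'd' (value 13) x 16^1 = 208
  Digit 'f' (value 15) x 16^0 = 15
Sum = 3295

3295


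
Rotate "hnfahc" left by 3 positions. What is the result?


Input: "hnfahc", rotate left by 3
First 3 characters: "hnf"
Remaining characters: "ahc"
Concatenate remaining + first: "ahc" + "hnf" = "ahchnf"

ahchnf


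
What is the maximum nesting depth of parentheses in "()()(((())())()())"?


Input: "()()(((())())()())"
Tracking depth:
  Position 0 '(': depth becomes 1
  Position 1 ')': depth becomes 0
  Position 2 '(': depth becomes 1
  Position 3 ')': depth becomes 0
  Position 4 '(': depth becomes 1
  Position 5 '(': depth becomes 2
  Position 6 '(': depth becomes 3
  Position 7 '(': depth becomes 4
  Position 8 ')': depth becomes 3
  Position 9 ')': depth becomes 2
  Position 10 '(': depth becomes 3
  Position 11 ')': depth becomes 2
  Position 12 ')': depth becomes 1
  Position 13 '(': depth becomes 2
  Position 14 ')': depth becomes 1
  Position 15 '(': depth becomes 2
  Position 16 ')': depth becomes 1
  Position 17 ')': depth becomes 0
Maximum depth reached: 4

4


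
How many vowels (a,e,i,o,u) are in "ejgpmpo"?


Input: ejgpmpo
Checking each character:
  'e' at position 0: vowel (running total: 1)
  'j' at position 1: consonant
  'g' at position 2: consonant
  'p' at position 3: consonant
  'm' at position 4: consonant
  'p' at position 5: consonant
  'o' at position 6: vowel (running total: 2)
Total vowels: 2

2


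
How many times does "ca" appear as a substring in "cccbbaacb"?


Searching for "ca" in "cccbbaacb"
Scanning each position:
  Position 0: "cc" => no
  Position 1: "cc" => no
  Position 2: "cb" => no
  Position 3: "bb" => no
  Position 4: "ba" => no
  Position 5: "aa" => no
  Position 6: "ac" => no
  Position 7: "cb" => no
Total occurrences: 0

0


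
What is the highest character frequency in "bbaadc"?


Input: bbaadc
Character counts:
  'a': 2
  'b': 2
  'c': 1
  'd': 1
Maximum frequency: 2

2


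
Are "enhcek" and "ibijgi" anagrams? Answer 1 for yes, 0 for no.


Strings: "enhcek", "ibijgi"
Sorted first:  ceehkn
Sorted second: bgiiij
Differ at position 0: 'c' vs 'b' => not anagrams

0


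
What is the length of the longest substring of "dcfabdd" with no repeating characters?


Input: "dcfabdd"
Sliding window (track last position of each char):
  Position 0 ('d'): window [0,0] length 1 -- new best
  Position 1 ('c'): window [0,1] length 2 -- new best
  Position 2 ('f'): window [0,2] length 3 -- new best
  Position 3 ('a'): window [0,3] length 4 -- new best
  Position 4 ('b'): window [0,4] length 5 -- new best
  Position 5 ('d'): repeat (last at 0), move window start to 1
  Position 5 ('d'): window [1,5] length 5
  Position 6 ('d'): repeat (last at 5), move window start to 6
  Position 6 ('d'): window [6,6] length 1
Longest substring with no repeats: "dcfab" with length 5

5


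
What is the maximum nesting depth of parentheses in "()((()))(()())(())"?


Input: "()((()))(()())(())"
Tracking depth:
  Position 0 '(': depth becomes 1
  Position 1 ')': depth becomes 0
  Position 2 '(': depth becomes 1
  Position 3 '(': depth becomes 2
  Position 4 '(': depth becomes 3
  Position 5 ')': depth becomes 2
  Position 6 ')': depth becomes 1
  Position 7 ')': depth becomes 0
  Position 8 '(': depth becomes 1
  Position 9 '(': depth becomes 2
  Position 10 ')': depth becomes 1
  Position 11 '(': depth becomes 2
  Position 12 ')': depth becomes 1
  Position 13 ')': depth becomes 0
  Position 14 '(': depth becomes 1
  Position 15 '(': depth becomes 2
  Position 16 ')': depth becomes 1
  Position 17 ')': depth becomes 0
Maximum depth reached: 3

3


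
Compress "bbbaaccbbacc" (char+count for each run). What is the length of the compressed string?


Input: bbbaaccbbacc
Runs:
  'b' x 3 => "b3"
  'a' x 2 => "a2"
  'c' x 2 => "c2"
  'b' x 2 => "b2"
  'a' x 1 => "a1"
  'c' x 2 => "c2"
Compressed: "b3a2c2b2a1c2"
Compressed length: 12

12


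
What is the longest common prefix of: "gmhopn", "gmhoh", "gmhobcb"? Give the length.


Words: gmhopn, gmhoh, gmhobcb
  Position 0: all 'g' => match
  Position 1: all 'm' => match
  Position 2: all 'h' => match
  Position 3: all 'o' => match
  Position 4: ('p', 'h', 'b') => mismatch, stop
LCP = "gmho" (length 4)

4


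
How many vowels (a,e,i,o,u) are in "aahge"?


Input: aahge
Checking each character:
  'a' at position 0: vowel (running total: 1)
  'a' at position 1: vowel (running total: 2)
  'h' at position 2: consonant
  'g' at position 3: consonant
  'e' at position 4: vowel (running total: 3)
Total vowels: 3

3


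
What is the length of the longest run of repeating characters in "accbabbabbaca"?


Input: "accbabbabbaca"
Scanning for longest run:
  Position 1 ('c'): new char, reset run to 1
  Position 2 ('c'): continues run of 'c', length=2
  Position 3 ('b'): new char, reset run to 1
  Position 4 ('a'): new char, reset run to 1
  Position 5 ('b'): new char, reset run to 1
  Position 6 ('b'): continues run of 'b', length=2
  Position 7 ('a'): new char, reset run to 1
  Position 8 ('b'): new char, reset run to 1
  Position 9 ('b'): continues run of 'b', length=2
  Position 10 ('a'): new char, reset run to 1
  Position 11 ('c'): new char, reset run to 1
  Position 12 ('a'): new char, reset run to 1
Longest run: 'c' with length 2

2


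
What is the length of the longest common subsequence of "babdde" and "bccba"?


LCS of "babdde" and "bccba"
DP table:
           b    c    c    b    a
      0    0    0    0    0    0
  b   0    1    1    1    1    1
  a   0    1    1    1    1    2
  b   0    1    1    1    2    2
  d   0    1    1    1    2    2
  d   0    1    1    1    2    2
  e   0    1    1    1    2    2
LCS length = dp[6][5] = 2

2


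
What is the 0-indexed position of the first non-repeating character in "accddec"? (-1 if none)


Input: accddec
Character frequencies:
  'a': 1
  'c': 3
  'd': 2
  'e': 1
Scanning left to right for freq == 1:
  Position 0 ('a'): unique! => answer = 0

0


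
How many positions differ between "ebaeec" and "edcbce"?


Comparing "ebaeec" and "edcbce" position by position:
  Position 0: 'e' vs 'e' => same
  Position 1: 'b' vs 'd' => DIFFER
  Position 2: 'a' vs 'c' => DIFFER
  Position 3: 'e' vs 'b' => DIFFER
  Position 4: 'e' vs 'c' => DIFFER
  Position 5: 'c' vs 'e' => DIFFER
Positions that differ: 5

5


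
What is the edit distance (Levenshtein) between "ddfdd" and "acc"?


Computing edit distance: "ddfdd" -> "acc"
DP table:
           a    c    c
      0    1    2    3
  d   1    1    2    3
  d   2    2    2    3
  f   3    3    3    3
  d   4    4    4    4
  d   5    5    5    5
Edit distance = dp[5][3] = 5

5


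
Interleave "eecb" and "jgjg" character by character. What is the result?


Interleaving "eecb" and "jgjg":
  Position 0: 'e' from first, 'j' from second => "ej"
  Position 1: 'e' from first, 'g' from second => "eg"
  Position 2: 'c' from first, 'j' from second => "cj"
  Position 3: 'b' from first, 'g' from second => "bg"
Result: ejegcjbg

ejegcjbg


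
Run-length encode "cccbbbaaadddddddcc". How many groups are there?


Input: cccbbbaaadddddddcc
Scanning for consecutive runs:
  Group 1: 'c' x 3 (positions 0-2)
  Group 2: 'b' x 3 (positions 3-5)
  Group 3: 'a' x 3 (positions 6-8)
  Group 4: 'd' x 7 (positions 9-15)
  Group 5: 'c' x 2 (positions 16-17)
Total groups: 5

5


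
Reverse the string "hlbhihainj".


Input: hlbhihainj
Reading characters right to left:
  Position 9: 'j'
  Position 8: 'n'
  Position 7: 'i'
  Position 6: 'a'
  Position 5: 'h'
  Position 4: 'i'
  Position 3: 'h'
  Position 2: 'b'
  Position 1: 'l'
  Position 0: 'h'
Reversed: jniahihblh

jniahihblh


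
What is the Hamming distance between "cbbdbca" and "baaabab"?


Comparing "cbbdbca" and "baaabab" position by position:
  Position 0: 'c' vs 'b' => differ
  Position 1: 'b' vs 'a' => differ
  Position 2: 'b' vs 'a' => differ
  Position 3: 'd' vs 'a' => differ
  Position 4: 'b' vs 'b' => same
  Position 5: 'c' vs 'a' => differ
  Position 6: 'a' vs 'b' => differ
Total differences (Hamming distance): 6

6
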